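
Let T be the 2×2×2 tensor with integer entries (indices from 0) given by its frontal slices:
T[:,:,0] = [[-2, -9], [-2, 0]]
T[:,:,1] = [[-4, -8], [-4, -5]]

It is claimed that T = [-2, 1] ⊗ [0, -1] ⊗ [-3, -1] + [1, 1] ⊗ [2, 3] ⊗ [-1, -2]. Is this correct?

Reconstruct entrywise from the claimed factors. For example, T[0,0,0] = -2 and Σₗ aₗ[0]bₗ[0]cₗ[0] = (-2)·(0)·(-3) + (1)·(2)·(-1) = -2; checking all 8 entries, every one matches. The claim holds.

Yes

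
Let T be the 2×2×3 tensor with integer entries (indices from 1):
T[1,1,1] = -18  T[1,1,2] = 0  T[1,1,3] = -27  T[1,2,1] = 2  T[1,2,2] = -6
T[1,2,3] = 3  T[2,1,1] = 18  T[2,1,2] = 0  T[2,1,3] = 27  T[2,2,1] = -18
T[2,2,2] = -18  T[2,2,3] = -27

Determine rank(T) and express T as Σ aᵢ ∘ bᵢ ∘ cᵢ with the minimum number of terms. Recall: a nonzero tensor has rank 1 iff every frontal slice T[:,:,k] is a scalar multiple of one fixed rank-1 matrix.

Lower bound: the mode-2 unfolding of T (rows indexed by j, columns by (i,k) = (1,1), (1,2), (1,3), (2,1), (2,2), (2,3)) is [[-18, 0, -27, 18, 0, 27], [2, -6, 3, -18, -18, -27]].
There the 2×2 minor on rows j ∈ {1, 2}, columns (i,k) ∈ {(1,1), (1,2)} is det [[-18, 0], [2, -6]] = 108 ≠ 0, so this unfolding has rank ≥ 2; CP rank is at least every unfolding rank, so rank(T) ≥ 2. (Unfolding ranks only ever bound the CP rank from below — rank(T) can be strictly larger than all of them — so the matching upper bound has to come from an explicit 2-term decomposition.)
Upper bound — finding two terms. Write S_k = T[:,:,k] for the frontal slices: S₁ = [[-18, 2], [18, -18]], S₂ = [[0, -6], [0, -18]], S₃ = [[-27, 3], [27, -27]].
If T = a₁ ∘ b₁ ∘ c₁ + a₂ ∘ b₂ ∘ c₂ then each S_k = c₁[k]·a₁b₁ᵀ + c₂[k]·a₂b₂ᵀ. S₁ and S₂ are linearly independent, so a₁b₁ᵀ and a₂b₂ᵀ must span the same plane of matrices: they are the rank-1 matrices of the form x·S₁ + y·S₂.
det(x·S₁ + y·S₂) is 288·x² + 432·xy = 144·(2·x + 3·y)(x), vanishing at (x:y) = (3:-2) and (0:1).
M₁ = 3·S₁ − 2·S₂ = [[-54, 18], [54, -18]] = (-18)·[1, -1][3, -1]ᵀ and M₂ = S₂ = [[0, -6], [0, -18]] = (-6)·[1, 3][0, 1]ᵀ, so take a₁ = [1, -1], b₁ = [3, -1], a₂ = [1, 3], b₂ = [0, 1].
Each slice is an integer combination of E₁ = a₁b₁ᵀ and E₂ = a₂b₂ᵀ: S₁ = −6·E₁ − 4·E₂, S₂ = −6·E₂, S₃ = −9·E₁ − 6·E₂; reading off coefficients, c₁ = [-6, 0, -9] and c₂ = [-4, -6, -6].
Hence T = [1, -1] ∘ [3, -1] ∘ [-6, 0, -9] + [1, 3] ∘ [0, 1] ∘ [-4, -6, -6], so rank(T) ≤ 2.
These bounds meet, so rank(T) = 2.

rank(T) = 2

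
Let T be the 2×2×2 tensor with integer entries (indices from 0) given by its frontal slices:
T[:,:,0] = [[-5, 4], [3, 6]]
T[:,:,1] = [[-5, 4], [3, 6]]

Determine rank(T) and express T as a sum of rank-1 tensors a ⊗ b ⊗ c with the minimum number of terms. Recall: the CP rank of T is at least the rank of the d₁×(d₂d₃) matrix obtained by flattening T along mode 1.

Lower bound: the mode-2 unfolding of T (rows indexed by j, columns by (i,k) = (0,0), (0,1), (1,0), (1,1)) is [[-5, -5, 3, 3], [4, 4, 6, 6]].
There the 2×2 minor on rows j ∈ {0, 1}, columns (i,k) ∈ {(0,0), (1,0)} is det [[-5, 3], [4, 6]] = -42 ≠ 0, so this unfolding has rank ≥ 2; CP rank is at least every unfolding rank, so rank(T) ≥ 2. (Unfolding ranks only ever bound the CP rank from below — rank(T) can be strictly larger than all of them — so the matching upper bound has to come from an explicit 2-term decomposition.)
Upper bound — finding two terms. Every mode-3 slice of T is a multiple of one matrix: T[:,:,k] = c[k]·M with c = (1, 1) and M = [[-5, 4], [3, 6]] (rows indexed by i, columns by j). So it suffices to write M as a sum of two rank-1 matrices.
Splitting M by its rows (i = 0, 1), M = (1, 0)(-5, 4)ᵀ + (0, 1)(3, 6)ᵀ.
Hence T = (1, 0) ⊗ (-5, 4) ⊗ (1, 1) + (0, 1) ⊗ (3, 6) ⊗ (1, 1), so rank(T) ≤ 2.
These bounds meet, so rank(T) = 2.
Check entry T[0,0,0] = -5: (1)·(-5)·(1) + (0)·(3)·(1) = -5.

rank(T) = 2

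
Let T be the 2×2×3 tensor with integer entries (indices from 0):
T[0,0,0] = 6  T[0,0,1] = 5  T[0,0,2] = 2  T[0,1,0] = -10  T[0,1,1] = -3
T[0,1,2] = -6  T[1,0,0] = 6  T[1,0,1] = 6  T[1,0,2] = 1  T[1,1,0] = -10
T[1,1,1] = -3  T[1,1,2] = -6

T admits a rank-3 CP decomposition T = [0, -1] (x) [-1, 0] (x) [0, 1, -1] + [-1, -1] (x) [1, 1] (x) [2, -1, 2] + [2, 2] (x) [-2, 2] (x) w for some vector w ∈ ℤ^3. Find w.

Subtract the known terms from T to get the rank-1 residual R = [2, 2] (x) [-2, 2] (x) w, so R[i,j,k] = a[i]·b[j]·w[k]. Pick indices with nonzero a[0]·b[0] = (2)·(-2) = -4. Only the fibre through (0,0,·) is needed: R[0,0,:] = T[0,0,:] − Σₗ aₗ[0]bₗ[0]cₗ = [6, 5, 2] − (0)·(-1)·[0, 1, -1] − (-1)·(1)·[2, -1, 2] = [8, 4, 4]. Then w[k] = R[0,0,k] / -4 for each k, giving w = [8, 4, 4] / -4 = [-2, -1, -1].

w = [-2, -1, -1]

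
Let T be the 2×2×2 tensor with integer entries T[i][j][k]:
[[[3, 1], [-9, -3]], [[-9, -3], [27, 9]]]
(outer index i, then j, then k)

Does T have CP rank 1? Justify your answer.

Yes

If T = a (x) b (x) c then every fibre of T is a multiple of the corresponding factor, so read the factors off the fibres through the nonzero entry T[0,0,0] = 3.
The mode-1 fibre T[:,0,0] = [3, -9] gives a = [1, -3] (primitive direction); the mode-2 fibre T[0,:,0] = [3, -9] gives b = [1, -3]; then c[k] = T[0,0,k] / (a[0]·b[0]) = [3, 1] / 1 = [3, 1].
Expanding [1, -3] (x) [1, -3] (x) [3, 1] reproduces all 8 entries of T, so T = [1, -3] (x) [1, -3] (x) [3, 1] and rank(T) ≤ 1.
Equivalently every frontal slice T[:,:,k] is c[k] times the rank-1 matrix [1, -3] (x) [1, -3]. So T has rank 1 (it is nonzero).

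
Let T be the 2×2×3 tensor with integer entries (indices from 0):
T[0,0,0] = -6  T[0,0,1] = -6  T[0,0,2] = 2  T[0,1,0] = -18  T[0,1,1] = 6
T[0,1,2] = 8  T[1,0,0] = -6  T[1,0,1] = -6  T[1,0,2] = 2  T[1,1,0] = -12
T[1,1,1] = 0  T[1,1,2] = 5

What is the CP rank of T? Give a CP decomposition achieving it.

rank(T) = 2

Lower bound: the mode-1 unfolding of T (rows indexed by i, columns by (j,k) = (0,0), (0,1), (0,2), (1,0), (1,1), (1,2)) is [[-6, -6, 2, -18, 6, 8], [-6, -6, 2, -12, 0, 5]].
There the 2×2 minor on rows i ∈ {0, 1}, columns (j,k) ∈ {(0,0), (1,0)} is det [[-6, -18], [-6, -12]] = -36 ≠ 0, so this unfolding has rank ≥ 2; CP rank is at least every unfolding rank, so rank(T) ≥ 2. (Flattening ranks never certify an upper bound on CP rank; for that we must actually write T with 2 rank-1 terms.)
Upper bound — finding two terms. Write S_k = T[:,:,k] for the frontal slices: S₀ = [[-6, -18], [-6, -12]], S₁ = [[-6, 6], [-6, 0]], S₂ = [[2, 8], [2, 5]].
If T = a₁ ∘ b₁ ∘ c₁ + a₂ ∘ b₂ ∘ c₂ then each S_k = c₁[k]·a₁b₁ᵀ + c₂[k]·a₂b₂ᵀ. S₀ and S₁ are linearly independent, so a₁b₁ᵀ and a₂b₂ᵀ must span the same plane of matrices: they are the rank-1 matrices of the form x·S₀ + y·S₁.
det(x·S₀ + y·S₁) is −36·x² + 36·y² = (-36)·(x − y)(x + y), vanishing at (x:y) = (1:1) and (1:-1).
M₁ = S₀ + S₁ = [[-12, -12], [-12, -12]] = (-12)·[1, 1][1, 1]ᵀ and M₂ = S₀ − S₁ = [[0, -24], [0, -12]] = (-12)·[2, 1][0, 1]ᵀ, so take a₁ = [1, 1], b₁ = [1, 1], a₂ = [2, 1], b₂ = [0, 1].
Each slice is an integer combination of E₁ = a₁b₁ᵀ and E₂ = a₂b₂ᵀ: S₀ = −6·E₁ − 6·E₂, S₁ = −6·E₁ + 6·E₂, S₂ = 2·E₁ + 3·E₂; reading off coefficients, c₁ = [-6, -6, 2] and c₂ = [-6, 6, 3].
Hence T = [1, 1] ∘ [1, 1] ∘ [-6, -6, 2] + [2, 1] ∘ [0, 1] ∘ [-6, 6, 3], so rank(T) ≤ 2.
These bounds meet, so rank(T) = 2.
Check entry T[1,0,0] = -6: (1)·(1)·(-6) + (1)·(0)·(-6) = -6.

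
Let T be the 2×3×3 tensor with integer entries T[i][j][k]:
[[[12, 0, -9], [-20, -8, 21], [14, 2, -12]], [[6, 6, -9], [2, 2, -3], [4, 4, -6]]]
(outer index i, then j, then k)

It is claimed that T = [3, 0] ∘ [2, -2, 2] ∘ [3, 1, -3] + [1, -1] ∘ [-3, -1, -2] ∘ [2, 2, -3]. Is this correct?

Reconstruct entrywise from the claimed factors. For example, T[0,2,0] = 14 and Σₗ aₗ[0]bₗ[2]cₗ[0] = (3)·(2)·(3) + (1)·(-2)·(2) = 14; checking all 18 entries, every one matches. The claim holds.

Yes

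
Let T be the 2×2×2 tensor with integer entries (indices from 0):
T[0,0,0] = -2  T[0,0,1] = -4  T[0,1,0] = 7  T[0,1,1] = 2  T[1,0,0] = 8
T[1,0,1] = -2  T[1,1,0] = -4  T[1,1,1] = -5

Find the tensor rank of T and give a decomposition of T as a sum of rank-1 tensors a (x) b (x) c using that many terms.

rank(T) = 2

Lower bound: in the mode-3 unfolding of T (rows indexed by k, columns by (i,j)) the 2×2 minor on rows k ∈ {0, 1}, columns (i,j) ∈ {(0,0), (0,1)} is det [[-2, 7], [-4, 2]] = 24 ≠ 0, so that unfolding has rank ≥ 2 and hence rank(T) ≥ 2 (CP rank is at least every unfolding rank, though it can be larger).
Upper bound: with S_k = T[:,:,k], the two rank-1 terms a₁b₁ᵀ, a₂b₂ᵀ are the rank-1 members of the pencil x·S₀ + y·S₁.
det(x·S₀ + y·S₁) is −48·x² + 24·xy + 24·y² = (-24)·(x − y)(2·x + y), vanishing at (x:y) = (1:1) and (1:-2).
M₁ = S₀ + S₁ = [[-6, 9], [6, -9]] = (-3)·(1, -1)(2, -3)ᵀ and M₂ = S₀ − 2·S₁ = [[6, 3], [12, 6]] = 3·(1, 2)(2, 1)ᵀ, so take a₁ = (1, -1), b₁ = (2, -3), a₂ = (1, 2), b₂ = (2, 1).
Each slice is an integer combination of E₁ = a₁b₁ᵀ and E₂ = a₂b₂ᵀ: S₀ = −2·E₁ + E₂, S₁ = −E₁ − E₂; reading off coefficients, c₁ = (-2, -1) and c₂ = (1, -1).
Hence T = (1, -1) (x) (2, -3) (x) (-2, -1) + (1, 2) (x) (2, 1) (x) (1, -1), so rank(T) ≤ 2.
These bounds meet, so rank(T) = 2.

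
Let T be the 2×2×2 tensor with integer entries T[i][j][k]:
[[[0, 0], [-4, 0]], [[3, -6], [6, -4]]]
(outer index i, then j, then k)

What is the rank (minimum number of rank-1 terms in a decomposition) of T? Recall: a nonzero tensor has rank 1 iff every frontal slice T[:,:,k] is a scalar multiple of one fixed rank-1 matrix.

Lower bound: in the mode-3 unfolding of T (rows indexed by k, columns by (i,j)) the 2×2 minor on rows k ∈ {0, 1}, columns (i,j) ∈ {(0,1), (1,0)} is det [[-4, 3], [0, -6]] = 24 ≠ 0, so that unfolding has rank ≥ 2 and hence rank(T) ≥ 2 (CP rank is at least every unfolding rank, though it can be larger).
Upper bound: with S_k = T[:,:,k], the two rank-1 terms a₁b₁ᵀ, a₂b₂ᵀ are the rank-1 members of the pencil x·S₀ + y·S₁.
det(x·S₀ + y·S₁) is 12·x² − 24·xy = 12·(x − 2·y)(x), vanishing at (x:y) = (2:1) and (0:1).
M₁ = 2·S₀ + S₁ = [[0, -8], [0, 8]] = (-8)·[1, -1][0, 1]ᵀ and M₂ = S₁ = [[0, 0], [-6, -4]] = (-2)·[0, 1][3, 2]ᵀ, so take a₁ = [1, -1], b₁ = [0, 1], a₂ = [0, 1], b₂ = [3, 2].
Each slice is an integer combination of E₁ = a₁b₁ᵀ and E₂ = a₂b₂ᵀ: S₀ = −4·E₁ + E₂, S₁ = −2·E₂; reading off coefficients, c₁ = [-4, 0] and c₂ = [1, -2].
Hence T = [1, -1] ⊗ [0, 1] ⊗ [-4, 0] + [0, 1] ⊗ [3, 2] ⊗ [1, -2], so rank(T) ≤ 2.
These bounds meet, so rank(T) = 2.

2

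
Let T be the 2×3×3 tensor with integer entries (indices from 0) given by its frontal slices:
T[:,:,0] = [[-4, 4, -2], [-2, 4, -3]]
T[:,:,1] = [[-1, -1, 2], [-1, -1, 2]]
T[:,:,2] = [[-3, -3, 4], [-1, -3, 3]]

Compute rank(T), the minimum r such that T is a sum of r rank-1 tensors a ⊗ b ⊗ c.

Lower bound: the mode-3 unfolding of T (rows indexed by k, columns by (i,j) = (0,0), (0,1), (0,2), (1,0), (1,1), (1,2)) is [[-4, 4, -2, -2, 4, -3], [-1, -1, 2, -1, -1, 2], [-3, -3, 4, -1, -3, 3]].
There the 3×3 minor on rows k ∈ {0, 1, 2}, columns (i,j) ∈ {(0,0), (0,1), (0,2)} is det [[-4, 4, -2], [-1, -1, 2], [-3, -3, 4]] = -16 ≠ 0, so this unfolding has rank ≥ 3; CP rank is at least every unfolding rank, so rank(T) ≥ 3. (Flattening ranks never certify an upper bound on CP rank; for that we must actually write T with 3 rank-1 terms.)
Upper bound: T is a sum of 3 rank-1 terms, T = [1, 1] ⊗ [1, -1, 0] ⊗ [-2, 0, 2] + [1, 1] ⊗ [1, 1, -2] ⊗ [2, -1, -1] + [2, 1] ⊗ [2, 0, -1] ⊗ [-1, 0, -1] (one valid choice — decompositions are not unique — normalised so each a, b is primitive with positive first nonzero entry; check it by expanding all entries), so rank(T) ≤ 3.
These bounds meet, so rank(T) = 3.
Check entry T[0,0,2] = -3: (1)·(1)·(2) + (1)·(1)·(-1) + (2)·(2)·(-1) = -3.

3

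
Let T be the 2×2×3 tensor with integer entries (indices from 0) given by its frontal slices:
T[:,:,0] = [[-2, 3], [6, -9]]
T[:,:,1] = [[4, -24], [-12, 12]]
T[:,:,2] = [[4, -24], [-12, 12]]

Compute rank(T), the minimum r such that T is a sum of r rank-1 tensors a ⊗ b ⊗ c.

2

Lower bound: the mode-3 unfolding of T (rows indexed by k, columns by (i,j) = (0,0), (0,1), (1,0), (1,1)) is [[-2, 3, 6, -9], [4, -24, -12, 12], [4, -24, -12, 12]].
There the 2×2 minor on rows k ∈ {0, 1}, columns (i,j) ∈ {(0,0), (0,1)} is det [[-2, 3], [4, -24]] = 36 ≠ 0, so this unfolding has rank ≥ 2; CP rank is at least every unfolding rank, so rank(T) ≥ 2. (This is only a lower bound: in general the CP rank may exceed every unfolding rank, so we still need to exhibit 2 rank-1 terms summing to T.)
Upper bound — finding two terms. Write S_k = T[:,:,k] for the frontal slices: S₀ = [[-2, 3], [6, -9]], S₁ = [[4, -24], [-12, 12]], S₂ = [[4, -24], [-12, 12]].
If T = a₁ ⊗ b₁ ⊗ c₁ + a₂ ⊗ b₂ ⊗ c₂ then each S_k = c₁[k]·a₁b₁ᵀ + c₂[k]·a₂b₂ᵀ. S₀ and S₁ are linearly independent, so a₁b₁ᵀ and a₂b₂ᵀ must span the same plane of matrices: they are the rank-1 matrices of the form x·S₀ + y·S₁.
det(x·S₀ + y·S₁) is 120·xy − 240·y² = 120·(x − 2·y)(y), vanishing at (x:y) = (2:1) and (1:0).
M₁ = 2·S₀ + S₁ = [[0, -18], [0, -6]] = (-6)·[3, 1][0, 1]ᵀ and M₂ = S₀ = [[-2, 3], [6, -9]] = −[1, -3][2, -3]ᵀ, so take a₁ = [3, 1], b₁ = [0, 1], a₂ = [1, -3], b₂ = [2, -3].
Each slice is an integer combination of E₁ = a₁b₁ᵀ and E₂ = a₂b₂ᵀ: S₀ = −E₂, S₁ = −6·E₁ + 2·E₂, S₂ = −6·E₁ + 2·E₂; reading off coefficients, c₁ = [0, -6, -6] and c₂ = [-1, 2, 2].
Hence T = [3, 1] ⊗ [0, 1] ⊗ [0, -6, -6] + [1, -3] ⊗ [2, -3] ⊗ [-1, 2, 2], so rank(T) ≤ 2.
These bounds meet, so rank(T) = 2.
Check entry T[1,0,0] = 6: (1)·(0)·(0) + (-3)·(2)·(-1) = 6.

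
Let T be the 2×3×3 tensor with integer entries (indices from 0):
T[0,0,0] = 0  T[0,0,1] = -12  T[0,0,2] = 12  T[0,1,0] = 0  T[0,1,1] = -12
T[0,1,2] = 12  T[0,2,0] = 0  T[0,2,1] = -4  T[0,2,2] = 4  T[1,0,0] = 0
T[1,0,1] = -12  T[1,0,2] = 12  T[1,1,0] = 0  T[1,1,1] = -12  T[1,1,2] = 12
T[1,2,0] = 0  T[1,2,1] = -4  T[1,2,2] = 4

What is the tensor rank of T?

1

Lower bound: T ≠ 0 (e.g. T[0,0,1] = -12), so rank(T) ≥ 1.
Upper bound: if T = a ⊗ b ⊗ c then every fibre of T is a multiple of the corresponding factor, so read the factors off the fibres through the nonzero entry T[0,0,1] = -12.
The mode-1 fibre T[:,0,1] = [-12, -12] gives a = [1, 1] (primitive direction); the mode-2 fibre T[0,:,1] = [-12, -12, -4] gives b = [3, 3, 1]; then c[k] = T[0,0,k] / (a[0]·b[0]) = [0, -12, 12] / 3 = [0, -4, 4].
Expanding [1, 1] ⊗ [3, 3, 1] ⊗ [0, -4, 4] reproduces all 18 entries of T, so T = [1, 1] ⊗ [3, 3, 1] ⊗ [0, -4, 4] and rank(T) ≤ 1.
These bounds meet, so rank(T) = 1.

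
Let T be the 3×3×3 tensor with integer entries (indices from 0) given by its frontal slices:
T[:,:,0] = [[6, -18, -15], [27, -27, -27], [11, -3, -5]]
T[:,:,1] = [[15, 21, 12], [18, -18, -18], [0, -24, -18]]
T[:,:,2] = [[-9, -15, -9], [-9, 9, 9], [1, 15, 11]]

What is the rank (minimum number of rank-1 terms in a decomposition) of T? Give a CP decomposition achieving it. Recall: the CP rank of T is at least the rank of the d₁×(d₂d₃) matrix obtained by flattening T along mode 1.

Lower bound: the mode-1 unfolding of T (rows indexed by i, columns by (j,k) = (0,0), (0,1), (0,2), (1,0), (1,1), (1,2), (2,0), (2,1), (2,2)) is [[6, 15, -9, -18, 21, -15, -15, 12, -9], [27, 18, -9, -27, -18, 9, -27, -18, 9], [11, 0, 1, -3, -24, 15, -5, -18, 11]].
There the 2×2 minor on rows i ∈ {0, 1}, columns (j,k) ∈ {(0,0), (0,1)} is det [[6, 15], [27, 18]] = -297 ≠ 0, so this unfolding has rank ≥ 2; CP rank is at least every unfolding rank, so rank(T) ≥ 2. (This is only a lower bound: in general the CP rank may exceed every unfolding rank, so we still need to exhibit 2 rank-1 terms summing to T.)
Upper bound — finding two terms. Write S_k = T[:,:,k] for the frontal slices: S₀ = [[6, -18, -15], [27, -27, -27], [11, -3, -5]], S₁ = [[15, 21, 12], [18, -18, -18], [0, -24, -18]], S₂ = [[-9, -15, -9], [-9, 9, 9], [1, 15, 11]].
If T = a₁ ∘ b₁ ∘ c₁ + a₂ ∘ b₂ ∘ c₂ then each S_k = c₁[k]·a₁b₁ᵀ + c₂[k]·a₂b₂ᵀ. S₀ and S₁ are linearly independent, so a₁b₁ᵀ and a₂b₂ᵀ must span the same plane of matrices: they are the rank-1 matrices of the form x·S₀ + y·S₁.
The 2×2 minor of x·S₀ + y·S₁ on rows {0,1}, columns {0,1} is 324·x² − 756·xy − 648·y² = 108·(x − 3·y)(3·x + 2·y), vanishing at (x:y) = (3:1) and (2:-3).
M₁ = 3·S₀ + S₁ = [[33, -33, -33], [99, -99, -99], [33, -33, -33]] = 33·[1, 3, 1][1, -1, -1]ᵀ and M₂ = 2·S₀ − 3·S₁ = [[-33, -99, -66], [0, 0, 0], [22, 66, 44]] = (-11)·[3, 0, -2][1, 3, 2]ᵀ, so take a₁ = [1, 3, 1], b₁ = [1, -1, -1], a₂ = [3, 0, -2], b₂ = [1, 3, 2].
Each slice is an integer combination of E₁ = a₁b₁ᵀ and E₂ = a₂b₂ᵀ: S₀ = 9·E₁ − E₂, S₁ = 6·E₁ + 3·E₂, S₂ = −3·E₁ − 2·E₂; reading off coefficients, c₁ = [9, 6, -3] and c₂ = [-1, 3, -2].
Hence T = [1, 3, 1] ∘ [1, -1, -1] ∘ [9, 6, -3] + [3, 0, -2] ∘ [1, 3, 2] ∘ [-1, 3, -2], so rank(T) ≤ 2.
These bounds meet, so rank(T) = 2.
Check entry T[0,1,1] = 21: (1)·(-1)·(6) + (3)·(3)·(3) = 21.

rank(T) = 2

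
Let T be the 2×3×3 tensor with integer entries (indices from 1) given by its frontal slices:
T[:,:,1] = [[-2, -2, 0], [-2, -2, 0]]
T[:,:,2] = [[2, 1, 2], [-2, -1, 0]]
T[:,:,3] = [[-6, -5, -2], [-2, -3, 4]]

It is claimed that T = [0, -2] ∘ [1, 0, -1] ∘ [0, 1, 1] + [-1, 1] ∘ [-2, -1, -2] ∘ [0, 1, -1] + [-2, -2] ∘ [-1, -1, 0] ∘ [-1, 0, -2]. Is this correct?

Reconstruct entry (2,1,2) from the claimed factors: Σₗ aₗ[2]bₗ[1]cₗ[2] = (-2)·(1)·(1) + (1)·(-2)·(1) + (-2)·(-1)·(0) = -4, but T[2,1,2] = -2. The claim is false.

No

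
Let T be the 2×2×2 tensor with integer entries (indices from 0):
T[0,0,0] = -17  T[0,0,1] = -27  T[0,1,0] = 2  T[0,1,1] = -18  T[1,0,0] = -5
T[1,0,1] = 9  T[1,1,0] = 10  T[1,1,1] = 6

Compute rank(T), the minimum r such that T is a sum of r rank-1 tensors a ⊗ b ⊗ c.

2

Lower bound: in the mode-2 unfolding of T (rows indexed by j, columns by (i,k)) the 2×2 minor on rows j ∈ {0, 1}, columns (i,k) ∈ {(0,0), (0,1)} is det [[-17, -27], [2, -18]] = 360 ≠ 0, so that unfolding has rank ≥ 2 and hence rank(T) ≥ 2 (CP rank is at least every unfolding rank, though it can be larger).
Upper bound: with S_k = T[:,:,k], the two rank-1 terms a₁b₁ᵀ, a₂b₂ᵀ are the rank-1 members of the pencil x·S₀ + y·S₁.
det(x·S₀ + y·S₁) is −160·x² − 480·xy = (-160)·(x + 3·y)(x), vanishing at (x:y) = (3:-1) and (0:1).
M₁ = 3·S₀ − S₁ = [[-24, 24], [-24, 24]] = (-24)·[1, 1][1, -1]ᵀ and M₂ = S₁ = [[-27, -18], [9, 6]] = (-3)·[3, -1][3, 2]ᵀ, so take a₁ = [1, 1], b₁ = [1, -1], a₂ = [3, -1], b₂ = [3, 2].
Each slice is an integer combination of E₁ = a₁b₁ᵀ and E₂ = a₂b₂ᵀ: S₀ = −8·E₁ − E₂, S₁ = −3·E₂; reading off coefficients, c₁ = [-8, 0] and c₂ = [-1, -3].
Hence T = [1, 1] ⊗ [1, -1] ⊗ [-8, 0] + [3, -1] ⊗ [3, 2] ⊗ [-1, -3], so rank(T) ≤ 2.
These bounds meet, so rank(T) = 2.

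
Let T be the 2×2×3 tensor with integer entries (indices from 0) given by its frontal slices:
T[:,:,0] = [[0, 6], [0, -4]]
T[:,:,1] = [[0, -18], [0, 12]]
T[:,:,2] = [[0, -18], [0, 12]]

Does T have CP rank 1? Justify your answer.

Yes

If T = a ⊗ b ⊗ c then every fibre of T is a multiple of the corresponding factor, so read the factors off the fibres through the nonzero entry T[0,1,0] = 6.
The mode-1 fibre T[:,1,0] = [6, -4] gives a = [3, -2] (primitive direction); the mode-2 fibre T[0,:,0] = [0, 6] gives b = [0, 1]; then c[k] = T[0,1,k] / (a[0]·b[1]) = [6, -18, -18] / 3 = [2, -6, -6].
Expanding [3, -2] ⊗ [0, 1] ⊗ [2, -6, -6] reproduces all 12 entries of T, so T = [3, -2] ⊗ [0, 1] ⊗ [2, -6, -6] and rank(T) ≤ 1.
Equivalently every frontal slice T[:,:,k] is c[k] times the rank-1 matrix [3, -2] ⊗ [0, 1]. So T has rank 1 (it is nonzero).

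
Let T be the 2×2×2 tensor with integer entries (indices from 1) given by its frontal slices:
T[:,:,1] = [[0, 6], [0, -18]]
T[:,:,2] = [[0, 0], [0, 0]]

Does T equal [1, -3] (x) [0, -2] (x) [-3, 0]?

Yes

Reconstruct entrywise from the claimed factors. For example, T[1,2,2] = 0 and Σₗ aₗ[1]bₗ[2]cₗ[2] = (1)·(-2)·(0) = 0; checking all 8 entries, every one matches. The claim holds.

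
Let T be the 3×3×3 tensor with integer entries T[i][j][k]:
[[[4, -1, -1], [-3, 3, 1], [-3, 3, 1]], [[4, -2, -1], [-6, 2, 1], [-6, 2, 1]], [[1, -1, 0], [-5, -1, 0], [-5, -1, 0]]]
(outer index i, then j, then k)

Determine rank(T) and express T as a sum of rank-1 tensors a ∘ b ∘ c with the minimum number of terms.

Lower bound: in the mode-1 unfolding of T (rows indexed by i, columns by (j,k)) the 3×3 minor on rows i ∈ {0, 1, 2}, columns (j,k) ∈ {(0,0), (0,1), (0,2)} is det [[4, -1, -1], [4, -2, -1], [1, -1, 0]] = -1 ≠ 0, so that unfolding has rank ≥ 3 and hence rank(T) ≥ 3 (CP rank is at least every unfolding rank, though it can be larger).
Upper bound: T is a sum of 3 rank-1 terms, T = [1, 0, -1] ∘ [1, 1, 1] ∘ [1, 1, 0] + [1, 1, 0] ∘ [1, -1, -1] ∘ [2, -2, -1] + [1, 2, 2] ∘ [1, -2, -2] ∘ [1, 0, 0] (one valid choice — decompositions are not unique — normalised so each a, b is primitive with positive first nonzero entry; check it by expanding all entries), so rank(T) ≤ 3.
These bounds meet, so rank(T) = 3.

rank(T) = 3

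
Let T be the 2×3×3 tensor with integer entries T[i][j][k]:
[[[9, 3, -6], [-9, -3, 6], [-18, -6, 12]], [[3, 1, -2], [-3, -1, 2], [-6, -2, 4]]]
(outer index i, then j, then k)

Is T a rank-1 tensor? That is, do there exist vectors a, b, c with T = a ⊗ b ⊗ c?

Yes

If T = a ⊗ b ⊗ c then every fibre of T is a multiple of the corresponding factor, so read the factors off the fibres through the nonzero entry T[0,0,0] = 9.
The mode-1 fibre T[:,0,0] = [9, 3] gives a = [3, 1] (primitive direction); the mode-2 fibre T[0,:,0] = [9, -9, -18] gives b = [1, -1, -2]; then c[k] = T[0,0,k] / (a[0]·b[0]) = [9, 3, -6] / 3 = [3, 1, -2].
Expanding [3, 1] ⊗ [1, -1, -2] ⊗ [3, 1, -2] reproduces all 18 entries of T, so T = [3, 1] ⊗ [1, -1, -2] ⊗ [3, 1, -2] and rank(T) ≤ 1.
Equivalently every frontal slice T[:,:,k] is c[k] times the rank-1 matrix [3, 1] ⊗ [1, -1, -2]. So T has rank 1 (it is nonzero).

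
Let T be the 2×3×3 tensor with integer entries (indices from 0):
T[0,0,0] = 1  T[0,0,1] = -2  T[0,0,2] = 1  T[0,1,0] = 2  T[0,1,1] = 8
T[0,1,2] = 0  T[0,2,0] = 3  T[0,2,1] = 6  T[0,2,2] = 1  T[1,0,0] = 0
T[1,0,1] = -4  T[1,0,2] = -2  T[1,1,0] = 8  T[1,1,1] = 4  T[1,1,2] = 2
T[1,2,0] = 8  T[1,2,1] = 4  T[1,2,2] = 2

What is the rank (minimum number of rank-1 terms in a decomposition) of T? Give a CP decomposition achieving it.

rank(T) = 3

Lower bound: the mode-3 unfolding of T (rows indexed by k, columns by (i,j) = (0,0), (0,1), (0,2), (1,0), (1,1), (1,2)) is [[1, 2, 3, 0, 8, 8], [-2, 8, 6, -4, 4, 4], [1, 0, 1, -2, 2, 2]].
There the 3×3 minor on rows k ∈ {0, 1, 2}, columns (i,j) ∈ {(0,0), (0,1), (1,0)} is det [[1, 2, 0], [-2, 8, -4], [1, 0, -2]] = -32 ≠ 0, so this unfolding has rank ≥ 3; CP rank is at least every unfolding rank, so rank(T) ≥ 3. (This is only a lower bound: in general the CP rank may exceed every unfolding rank, so we still need to exhibit 3 rank-1 terms summing to T.)
Upper bound: T is a sum of 3 rank-1 terms, T = (0, 1) (x) (1, 1, 1) (x) (0, -4, -2) + (1, 0) (x) (1, -2, -1) (x) (1, -2, 1) + (1, 2) (x) (0, 1, 1) (x) (4, 4, 2) (written with every a and b primitive with positive leading entry and the scale carried by c; CP decompositions are not unique, and this one is verified by expanding entrywise), so rank(T) ≤ 3.
These bounds meet, so rank(T) = 3.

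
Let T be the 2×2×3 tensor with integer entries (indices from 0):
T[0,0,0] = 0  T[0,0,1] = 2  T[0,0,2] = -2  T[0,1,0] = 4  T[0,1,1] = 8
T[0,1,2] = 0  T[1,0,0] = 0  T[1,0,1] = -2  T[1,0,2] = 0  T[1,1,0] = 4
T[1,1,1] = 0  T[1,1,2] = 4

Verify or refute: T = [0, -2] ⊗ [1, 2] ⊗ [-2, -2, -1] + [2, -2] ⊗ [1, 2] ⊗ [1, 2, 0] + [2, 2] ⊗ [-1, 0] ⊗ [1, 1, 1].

Yes

Reconstruct entrywise from the claimed factors. For example, T[0,1,2] = 0 and Σₗ aₗ[0]bₗ[1]cₗ[2] = (0)·(2)·(-1) + (2)·(2)·(0) + (2)·(0)·(1) = 0; checking all 12 entries, every one matches. The claim holds.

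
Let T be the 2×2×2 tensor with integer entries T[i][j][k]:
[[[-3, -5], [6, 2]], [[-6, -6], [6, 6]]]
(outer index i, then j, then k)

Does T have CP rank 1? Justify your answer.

No

The mode-3 unfolding of T (rows indexed by k, columns by (i,j) = (0,0), (0,1), (1,0), (1,1)) is [[-3, 6, -6, 6], [-5, 2, -6, 6]].
There the 2×2 minor on rows k ∈ {0, 1}, columns (i,j) ∈ {(0,0), (0,1)} is det [[-3, 6], [-5, 2]] = 24 ≠ 0, so this unfolding has rank ≥ 2; CP rank is at least every unfolding rank, so rank(T) ≥ 2.
In particular rank(T) ≥ 2 > 1, so T is not rank-1.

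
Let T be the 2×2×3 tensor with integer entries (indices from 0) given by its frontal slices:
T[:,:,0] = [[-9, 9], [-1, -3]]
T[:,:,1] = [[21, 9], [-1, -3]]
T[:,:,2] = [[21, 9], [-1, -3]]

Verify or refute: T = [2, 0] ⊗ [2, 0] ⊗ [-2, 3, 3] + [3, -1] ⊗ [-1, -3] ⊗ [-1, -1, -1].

Reconstruct entry (0,0,0) from the claimed factors: Σₗ aₗ[0]bₗ[0]cₗ[0] = (2)·(2)·(-2) + (3)·(-1)·(-1) = -5, but T[0,0,0] = -9. The claim is false.

No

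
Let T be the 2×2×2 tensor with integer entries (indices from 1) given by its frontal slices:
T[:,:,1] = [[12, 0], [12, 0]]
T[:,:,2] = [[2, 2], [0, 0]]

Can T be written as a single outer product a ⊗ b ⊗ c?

No

The mode-1 unfolding of T (rows indexed by i, columns by (j,k) = (1,1), (1,2), (2,1), (2,2)) is [[12, 2, 0, 2], [12, 0, 0, 0]].
There the 2×2 minor on rows i ∈ {1, 2}, columns (j,k) ∈ {(1,1), (1,2)} is det [[12, 2], [12, 0]] = -24 ≠ 0, so this unfolding has rank ≥ 2; CP rank is at least every unfolding rank, so rank(T) ≥ 2.
In particular rank(T) ≥ 2 > 1, so T is not rank-1.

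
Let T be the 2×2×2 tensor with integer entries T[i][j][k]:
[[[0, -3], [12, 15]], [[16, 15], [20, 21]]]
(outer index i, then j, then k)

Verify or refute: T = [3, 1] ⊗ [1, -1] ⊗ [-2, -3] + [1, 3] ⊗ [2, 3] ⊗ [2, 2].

No

Reconstruct entry (0,0,0) from the claimed factors: Σₗ aₗ[0]bₗ[0]cₗ[0] = (3)·(1)·(-2) + (1)·(2)·(2) = -2, but T[0,0,0] = 0. The claim is false.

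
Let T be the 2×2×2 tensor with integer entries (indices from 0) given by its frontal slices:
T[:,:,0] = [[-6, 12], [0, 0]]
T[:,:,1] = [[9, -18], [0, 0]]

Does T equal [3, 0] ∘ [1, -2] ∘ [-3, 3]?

No

Reconstruct entry (0,0,0) from the claimed factors: Σₗ aₗ[0]bₗ[0]cₗ[0] = (3)·(1)·(-3) = -9, but T[0,0,0] = -6. The claim is false.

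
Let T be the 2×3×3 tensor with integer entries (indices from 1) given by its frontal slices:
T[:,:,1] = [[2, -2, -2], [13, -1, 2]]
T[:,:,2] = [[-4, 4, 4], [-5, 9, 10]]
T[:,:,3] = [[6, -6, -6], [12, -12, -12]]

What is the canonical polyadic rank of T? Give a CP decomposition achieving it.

rank(T) = 2

Lower bound: the mode-3 unfolding of T (rows indexed by k, columns by (i,j) = (1,1), (1,2), (1,3), (2,1), (2,2), (2,3)) is [[2, -2, -2, 13, -1, 2], [-4, 4, 4, -5, 9, 10], [6, -6, -6, 12, -12, -12]].
There the 2×2 minor on rows k ∈ {1, 2}, columns (i,j) ∈ {(1,1), (2,1)} is det [[2, 13], [-4, -5]] = 42 ≠ 0, so this unfolding has rank ≥ 2; CP rank is at least every unfolding rank, so rank(T) ≥ 2. (Unfolding ranks only ever bound the CP rank from below — rank(T) can be strictly larger than all of them — so the matching upper bound has to come from an explicit 2-term decomposition.)
Upper bound — finding two terms. Write S_k = T[:,:,k] for the frontal slices: S₁ = [[2, -2, -2], [13, -1, 2]], S₂ = [[-4, 4, 4], [-5, 9, 10]], S₃ = [[6, -6, -6], [12, -12, -12]].
If T = a₁ (x) b₁ (x) c₁ + a₂ (x) b₂ (x) c₂ then each S_k = c₁[k]·a₁b₁ᵀ + c₂[k]·a₂b₂ᵀ. S₁ and S₂ are linearly independent, so a₁b₁ᵀ and a₂b₂ᵀ must span the same plane of matrices: they are the rank-1 matrices of the form x·S₁ + y·S₂.
The 2×2 minor of x·S₁ + y·S₂ on rows {1,2}, columns {1,2} is 24·x² − 40·xy − 16·y² = 8·(x − 2·y)(3·x + y), vanishing at (x:y) = (2:1) and (1:-3).
M₁ = 2·S₁ + S₂ = [[0, 0, 0], [21, 7, 14]] = 7·[0, 1][3, 1, 2]ᵀ and M₂ = S₁ − 3·S₂ = [[14, -14, -14], [28, -28, -28]] = 14·[1, 2][1, -1, -1]ᵀ, so take a₁ = [0, 1], b₁ = [3, 1, 2], a₂ = [1, 2], b₂ = [1, -1, -1].
Each slice is an integer combination of E₁ = a₁b₁ᵀ and E₂ = a₂b₂ᵀ: S₁ = 3·E₁ + 2·E₂, S₂ = E₁ − 4·E₂, S₃ = 6·E₂; reading off coefficients, c₁ = [3, 1, 0] and c₂ = [2, -4, 6].
Hence T = [0, 1] (x) [3, 1, 2] (x) [3, 1, 0] + [1, 2] (x) [1, -1, -1] (x) [2, -4, 6], so rank(T) ≤ 2.
These bounds meet, so rank(T) = 2.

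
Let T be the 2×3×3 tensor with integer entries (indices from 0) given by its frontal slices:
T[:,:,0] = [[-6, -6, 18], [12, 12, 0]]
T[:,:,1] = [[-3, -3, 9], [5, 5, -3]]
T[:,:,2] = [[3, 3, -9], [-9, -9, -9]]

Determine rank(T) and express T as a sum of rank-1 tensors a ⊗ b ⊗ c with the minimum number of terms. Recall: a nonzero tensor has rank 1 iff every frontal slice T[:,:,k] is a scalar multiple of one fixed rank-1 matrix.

rank(T) = 2

Lower bound: the mode-2 unfolding of T (rows indexed by j, columns by (i,k) = (0,0), (0,1), (0,2), (1,0), (1,1), (1,2)) is [[-6, -3, 3, 12, 5, -9], [-6, -3, 3, 12, 5, -9], [18, 9, -9, 0, -3, -9]].
There the 2×2 minor on rows j ∈ {0, 2}, columns (i,k) ∈ {(0,0), (1,0)} is det [[-6, 12], [18, 0]] = -216 ≠ 0, so this unfolding has rank ≥ 2; CP rank is at least every unfolding rank, so rank(T) ≥ 2. (Flattening ranks never certify an upper bound on CP rank; for that we must actually write T with 2 rank-1 terms.)
Upper bound — finding two terms. Write S_k = T[:,:,k] for the frontal slices: S₀ = [[-6, -6, 18], [12, 12, 0]], S₁ = [[-3, -3, 9], [5, 5, -3]], S₂ = [[3, 3, -9], [-9, -9, -9]].
If T = a₁ ⊗ b₁ ⊗ c₁ + a₂ ⊗ b₂ ⊗ c₂ then each S_k = c₁[k]·a₁b₁ᵀ + c₂[k]·a₂b₂ᵀ. S₀ and S₁ are linearly independent, so a₁b₁ᵀ and a₂b₂ᵀ must span the same plane of matrices: they are the rank-1 matrices of the form x·S₀ + y·S₁.
The 2×2 minor of x·S₀ + y·S₁ on rows {0,1}, columns {0,2} is −216·x² − 180·xy − 36·y² = (-36)·(2·x + y)(3·x + y), vanishing at (x:y) = (1:-2) and (1:-3).
M₁ = S₀ − 2·S₁ = [[0, 0, 0], [2, 2, 6]] = 2·[0, 1][1, 1, 3]ᵀ and M₂ = S₀ − 3·S₁ = [[3, 3, -9], [-3, -3, 9]] = 3·[1, -1][1, 1, -3]ᵀ, so take a₁ = [0, 1], b₁ = [1, 1, 3], a₂ = [1, -1], b₂ = [1, 1, -3].
Each slice is an integer combination of E₁ = a₁b₁ᵀ and E₂ = a₂b₂ᵀ: S₀ = 6·E₁ − 6·E₂, S₁ = 2·E₁ − 3·E₂, S₂ = −6·E₁ + 3·E₂; reading off coefficients, c₁ = [6, 2, -6] and c₂ = [-6, -3, 3].
Hence T = [0, 1] ⊗ [1, 1, 3] ⊗ [6, 2, -6] + [1, -1] ⊗ [1, 1, -3] ⊗ [-6, -3, 3], so rank(T) ≤ 2.
These bounds meet, so rank(T) = 2.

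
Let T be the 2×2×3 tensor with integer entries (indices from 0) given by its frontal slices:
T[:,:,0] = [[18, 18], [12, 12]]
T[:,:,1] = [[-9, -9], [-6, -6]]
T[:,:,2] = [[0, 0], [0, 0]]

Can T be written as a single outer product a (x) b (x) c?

Yes

If T = a (x) b (x) c then every fibre of T is a multiple of the corresponding factor, so read the factors off the fibres through the nonzero entry T[0,0,0] = 18.
The mode-1 fibre T[:,0,0] = [18, 12] gives a = (3, 2) (primitive direction); the mode-2 fibre T[0,:,0] = [18, 18] gives b = (1, 1); then c[k] = T[0,0,k] / (a[0]·b[0]) = [18, -9, 0] / 3 = (6, -3, 0).
Expanding (3, 2) (x) (1, 1) (x) (6, -3, 0) reproduces all 12 entries of T, so T = (3, 2) (x) (1, 1) (x) (6, -3, 0) and rank(T) ≤ 1.
Equivalently every frontal slice T[:,:,k] is c[k] times the rank-1 matrix (3, 2) (x) (1, 1). So T has rank 1 (it is nonzero).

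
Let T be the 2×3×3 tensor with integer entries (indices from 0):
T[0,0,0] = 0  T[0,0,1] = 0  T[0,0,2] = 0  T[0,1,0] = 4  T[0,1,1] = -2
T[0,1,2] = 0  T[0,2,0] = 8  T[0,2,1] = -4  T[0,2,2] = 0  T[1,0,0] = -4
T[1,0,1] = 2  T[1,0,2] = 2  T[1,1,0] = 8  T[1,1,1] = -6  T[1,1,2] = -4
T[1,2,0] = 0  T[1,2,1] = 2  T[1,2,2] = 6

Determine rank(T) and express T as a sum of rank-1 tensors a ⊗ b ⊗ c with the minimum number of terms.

rank(T) = 3

Lower bound: the mode-2 unfolding of T (rows indexed by j, columns by (i,k) = (0,0), (0,1), (0,2), (1,0), (1,1), (1,2)) is [[0, 0, 0, -4, 2, 2], [4, -2, 0, 8, -6, -4], [8, -4, 0, 0, 2, 6]].
There the 3×3 minor on rows j ∈ {0, 1, 2}, columns (i,k) ∈ {(0,0), (1,0), (1,1)} is det [[0, -4, 2], [4, 8, -6], [8, 0, 2]] = 96 ≠ 0, so this unfolding has rank ≥ 3; CP rank is at least every unfolding rank, so rank(T) ≥ 3. (Flattening ranks never certify an upper bound on CP rank; for that we must actually write T with 3 rank-1 terms.)
Upper bound: T is a sum of 3 rank-1 terms, T = [0, 1] ⊗ [1, -1, 2] ⊗ [-4, 4, 4] + [0, 1] ⊗ [1, 0, 1] ⊗ [0, -2, -2] + [1, 1] ⊗ [0, 1, 2] ⊗ [4, -2, 0] (one valid choice — decompositions are not unique — normalised so each a, b is primitive with positive first nonzero entry; check it by expanding all entries), so rank(T) ≤ 3.
These bounds meet, so rank(T) = 3.
Check entry T[1,0,2] = 2: (1)·(1)·(4) + (1)·(1)·(-2) + (1)·(0)·(0) = 2.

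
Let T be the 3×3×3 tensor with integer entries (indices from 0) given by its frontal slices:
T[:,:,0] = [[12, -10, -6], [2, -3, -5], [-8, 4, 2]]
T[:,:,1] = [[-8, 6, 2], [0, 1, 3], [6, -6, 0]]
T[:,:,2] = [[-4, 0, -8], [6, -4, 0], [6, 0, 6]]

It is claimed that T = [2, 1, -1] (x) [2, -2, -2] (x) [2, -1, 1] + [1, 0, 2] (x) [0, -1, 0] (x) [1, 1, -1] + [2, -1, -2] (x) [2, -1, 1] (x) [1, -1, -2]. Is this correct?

Reconstruct entry (0,1,0) from the claimed factors: Σₗ aₗ[0]bₗ[1]cₗ[0] = (2)·(-2)·(2) + (1)·(-1)·(1) + (2)·(-1)·(1) = -11, but T[0,1,0] = -10. The claim is false.

No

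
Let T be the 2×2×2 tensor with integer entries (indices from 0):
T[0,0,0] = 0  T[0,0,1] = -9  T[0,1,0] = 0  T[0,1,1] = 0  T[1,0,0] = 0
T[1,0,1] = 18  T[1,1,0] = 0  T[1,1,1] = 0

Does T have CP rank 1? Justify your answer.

Yes

If T = a ⊗ b ⊗ c then every fibre of T is a multiple of the corresponding factor, so read the factors off the fibres through the nonzero entry T[0,0,1] = -9.
The mode-1 fibre T[:,0,1] = [-9, 18] gives a = (1, -2) (primitive direction); the mode-2 fibre T[0,:,1] = [-9, 0] gives b = (1, 0); then c[k] = T[0,0,k] / (a[0]·b[0]) = [0, -9] / 1 = (0, -9).
Expanding (1, -2) ⊗ (1, 0) ⊗ (0, -9) reproduces all 8 entries of T, so T = (1, -2) ⊗ (1, 0) ⊗ (0, -9) and rank(T) ≤ 1.
Equivalently every frontal slice T[:,:,k] is c[k] times the rank-1 matrix (1, -2) ⊗ (1, 0). So T has rank 1 (it is nonzero).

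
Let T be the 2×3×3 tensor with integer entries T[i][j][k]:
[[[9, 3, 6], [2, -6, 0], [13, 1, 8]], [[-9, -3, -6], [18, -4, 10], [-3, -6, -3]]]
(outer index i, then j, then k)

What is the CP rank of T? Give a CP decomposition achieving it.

rank(T) = 2

Lower bound: in the mode-3 unfolding of T (rows indexed by k, columns by (i,j)) the 2×2 minor on rows k ∈ {0, 1}, columns (i,j) ∈ {(0,0), (0,1)} is det [[9, 2], [3, -6]] = -60 ≠ 0, so that unfolding has rank ≥ 2 and hence rank(T) ≥ 2 (CP rank is at least every unfolding rank, though it can be larger).
Upper bound: with S_k = T[:,:,k], the two rank-1 terms a₁b₁ᵀ, a₂b₂ᵀ are the rank-1 members of the pencil x·S₀ + y·S₁.
The 2×2 minor of x·S₀ + y·S₁ on rows {0,1}, columns {0,1} is 180·x² − 30·xy − 30·y² = 30·(2·x − y)(3·x + y), vanishing at (x:y) = (1:2) and (1:-3).
M₁ = S₀ + 2·S₁ = [[15, -10, 15], [-15, 10, -15]] = 5·[1, -1][3, -2, 3]ᵀ and M₂ = S₀ − 3·S₁ = [[0, 20, 10], [0, 30, 15]] = 5·[2, 3][0, 2, 1]ᵀ, so take a₁ = [1, -1], b₁ = [3, -2, 3], a₂ = [2, 3], b₂ = [0, 2, 1].
Each slice is an integer combination of E₁ = a₁b₁ᵀ and E₂ = a₂b₂ᵀ: S₀ = 3·E₁ + 2·E₂, S₁ = E₁ − E₂, S₂ = 2·E₁ + E₂; reading off coefficients, c₁ = [3, 1, 2] and c₂ = [2, -1, 1].
Hence T = [1, -1] ⊗ [3, -2, 3] ⊗ [3, 1, 2] + [2, 3] ⊗ [0, 2, 1] ⊗ [2, -1, 1], so rank(T) ≤ 2.
These bounds meet, so rank(T) = 2.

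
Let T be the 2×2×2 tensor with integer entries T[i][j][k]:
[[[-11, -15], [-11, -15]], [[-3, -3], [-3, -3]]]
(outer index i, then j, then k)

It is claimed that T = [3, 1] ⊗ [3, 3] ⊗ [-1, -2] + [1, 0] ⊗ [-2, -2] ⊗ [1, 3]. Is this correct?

No

Reconstruct entry (0,0,1) from the claimed factors: Σₗ aₗ[0]bₗ[0]cₗ[1] = (3)·(3)·(-2) + (1)·(-2)·(3) = -24, but T[0,0,1] = -15. The claim is false.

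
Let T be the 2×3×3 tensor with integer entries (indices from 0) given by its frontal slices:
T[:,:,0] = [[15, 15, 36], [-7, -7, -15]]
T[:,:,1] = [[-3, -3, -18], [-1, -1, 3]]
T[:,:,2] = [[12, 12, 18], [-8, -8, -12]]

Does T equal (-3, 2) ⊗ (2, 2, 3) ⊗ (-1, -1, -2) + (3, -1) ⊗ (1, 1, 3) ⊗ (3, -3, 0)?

Reconstruct entrywise from the claimed factors. For example, T[0,1,2] = 12 and Σₗ aₗ[0]bₗ[1]cₗ[2] = (-3)·(2)·(-2) + (3)·(1)·(0) = 12; checking all 18 entries, every one matches. The claim holds.

Yes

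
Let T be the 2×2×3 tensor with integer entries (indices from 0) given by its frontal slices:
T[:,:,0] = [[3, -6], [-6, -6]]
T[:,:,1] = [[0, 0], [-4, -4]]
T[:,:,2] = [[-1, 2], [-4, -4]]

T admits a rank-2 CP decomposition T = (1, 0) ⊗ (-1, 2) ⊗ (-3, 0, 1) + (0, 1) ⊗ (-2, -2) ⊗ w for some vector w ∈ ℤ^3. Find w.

Subtract the known terms from T to get the rank-1 residual R = (0, 1) ⊗ (-2, -2) ⊗ w, so R[i,j,k] = a[i]·b[j]·w[k]. Pick indices with nonzero a[1]·b[0] = (1)·(-2) = -2. Only the fibre through (1,0,·) is needed: R[1,0,:] = T[1,0,:] − Σₗ aₗ[1]bₗ[0]cₗ = [-6, -4, -4] − (0)·(-1)·(-3, 0, 1) = [-6, -4, -4]. Then w[k] = R[1,0,k] / -2 for each k, giving w = [-6, -4, -4] / -2 = (3, 2, 2).

w = (3, 2, 2)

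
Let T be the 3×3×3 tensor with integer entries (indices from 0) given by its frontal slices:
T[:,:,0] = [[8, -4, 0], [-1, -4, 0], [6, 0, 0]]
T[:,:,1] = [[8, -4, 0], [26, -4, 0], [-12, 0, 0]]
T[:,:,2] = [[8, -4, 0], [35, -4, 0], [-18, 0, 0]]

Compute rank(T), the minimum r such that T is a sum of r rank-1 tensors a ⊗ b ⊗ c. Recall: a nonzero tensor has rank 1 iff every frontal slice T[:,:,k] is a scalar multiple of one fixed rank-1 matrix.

Lower bound: the mode-2 unfolding of T (rows indexed by j, columns by (i,k) = (0,0), (0,1), (0,2), (1,0), (1,1), (1,2), (2,0), (2,1), (2,2)) is [[8, 8, 8, -1, 26, 35, 6, -12, -18], [-4, -4, -4, -4, -4, -4, 0, 0, 0], [0, 0, 0, 0, 0, 0, 0, 0, 0]].
There the 2×2 minor on rows j ∈ {0, 1}, columns (i,k) ∈ {(0,0), (1,0)} is det [[8, -1], [-4, -4]] = -36 ≠ 0, so this unfolding has rank ≥ 2; CP rank is at least every unfolding rank, so rank(T) ≥ 2. (This is only a lower bound: in general the CP rank may exceed every unfolding rank, so we still need to exhibit 2 rank-1 terms summing to T.)
Upper bound — finding two terms. Write S_k = T[:,:,k] for the frontal slices: S₀ = [[8, -4, 0], [-1, -4, 0], [6, 0, 0]], S₁ = [[8, -4, 0], [26, -4, 0], [-12, 0, 0]], S₂ = [[8, -4, 0], [35, -4, 0], [-18, 0, 0]].
If T = a₁ ⊗ b₁ ⊗ c₁ + a₂ ⊗ b₂ ⊗ c₂ then each S_k = c₁[k]·a₁b₁ᵀ + c₂[k]·a₂b₂ᵀ. S₀ and S₁ are linearly independent, so a₁b₁ᵀ and a₂b₂ᵀ must span the same plane of matrices: they are the rank-1 matrices of the form x·S₀ + y·S₁.
The 2×2 minor of x·S₀ + y·S₁ on rows {0,1}, columns {0,1} is −36·x² + 36·xy + 72·y² = (-36)·(x − 2·y)(x + y), vanishing at (x:y) = (2:1) and (1:-1).
M₁ = 2·S₀ + S₁ = [[24, -12, 0], [24, -12, 0], [0, 0, 0]] = 12·[1, 1, 0][2, -1, 0]ᵀ and M₂ = S₀ − S₁ = [[0, 0, 0], [-27, 0, 0], [18, 0, 0]] = (-9)·[0, 3, -2][1, 0, 0]ᵀ, so take a₁ = [1, 1, 0], b₁ = [2, -1, 0], a₂ = [0, 3, -2], b₂ = [1, 0, 0].
Each slice is an integer combination of E₁ = a₁b₁ᵀ and E₂ = a₂b₂ᵀ: S₀ = 4·E₁ − 3·E₂, S₁ = 4·E₁ + 6·E₂, S₂ = 4·E₁ + 9·E₂; reading off coefficients, c₁ = [4, 4, 4] and c₂ = [-3, 6, 9].
Hence T = [1, 1, 0] ⊗ [2, -1, 0] ⊗ [4, 4, 4] + [0, 3, -2] ⊗ [1, 0, 0] ⊗ [-3, 6, 9], so rank(T) ≤ 2.
These bounds meet, so rank(T) = 2.
Check entry T[0,2,2] = 0: (1)·(0)·(4) + (0)·(0)·(9) = 0.

2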